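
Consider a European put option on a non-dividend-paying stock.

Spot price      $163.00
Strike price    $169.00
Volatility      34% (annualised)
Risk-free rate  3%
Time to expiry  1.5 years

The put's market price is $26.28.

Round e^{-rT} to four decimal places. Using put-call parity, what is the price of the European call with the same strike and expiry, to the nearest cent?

e^(−rT) = e^(−0.03·1.5) = 0.9560
Put-call parity: C − P = S − K·e^(−rT) = 163 − 169·0.9560 = 163 − 161.5640 = 1.4360
C = P + (C − P) = 26.28 + (1.4360) = 27.7160

$27.72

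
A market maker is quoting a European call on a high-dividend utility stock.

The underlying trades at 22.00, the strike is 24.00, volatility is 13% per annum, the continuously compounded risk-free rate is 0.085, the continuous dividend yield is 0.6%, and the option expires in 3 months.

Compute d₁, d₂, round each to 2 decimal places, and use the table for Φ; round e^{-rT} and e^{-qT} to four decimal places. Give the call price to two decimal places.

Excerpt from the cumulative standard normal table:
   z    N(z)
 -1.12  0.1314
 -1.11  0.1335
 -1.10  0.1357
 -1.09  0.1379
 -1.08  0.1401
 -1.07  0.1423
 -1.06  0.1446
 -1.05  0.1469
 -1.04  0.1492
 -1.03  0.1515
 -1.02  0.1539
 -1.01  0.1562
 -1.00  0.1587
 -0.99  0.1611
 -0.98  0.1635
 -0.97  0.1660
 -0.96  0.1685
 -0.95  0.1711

0.14

σ√T = 0.13 × 0.5000 = 0.0650
d₁ = [ln(22/24) + (0.085 − 0.006 + ½·0.13²)·0.25] / (σ√T) = (-0.0870 + 0.0219) / 0.0650 = -1.0023 which rounds to -1.00
d₂ = -1.0023 − 0.0650 = -1.0673 which rounds to -1.07
exp(−qT) = exp(−0.006·0.25) = 0.9985;  exp(−rT) = exp(−0.085·0.25) = 0.9790
C = 22·0.9985·N(-1.00) − 24·0.9790·N(-1.07) = 22·0.9985·0.1587 − 24·0.9790·0.1423 = 3.4862 − 3.3435 = 0.1427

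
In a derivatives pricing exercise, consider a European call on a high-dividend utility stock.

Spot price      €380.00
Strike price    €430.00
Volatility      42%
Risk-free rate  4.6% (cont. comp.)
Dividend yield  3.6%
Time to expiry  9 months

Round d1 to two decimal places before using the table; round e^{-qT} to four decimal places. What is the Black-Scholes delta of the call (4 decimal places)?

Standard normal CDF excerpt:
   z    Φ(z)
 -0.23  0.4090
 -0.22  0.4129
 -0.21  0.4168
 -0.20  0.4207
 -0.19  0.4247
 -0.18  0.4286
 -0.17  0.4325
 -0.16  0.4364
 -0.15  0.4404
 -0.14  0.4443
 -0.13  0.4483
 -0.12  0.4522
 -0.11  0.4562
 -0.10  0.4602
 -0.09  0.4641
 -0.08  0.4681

0.4325

σ√T = 0.42·√0.75 = 0.3637
ln(S/K) + (r − q + σ²/2)T = ln(380/430) + (0.046 − 0.036 + 0.42²/2)·0.75 = -0.1236 + 0.0736 = -0.0500
d₁ = -0.0500 / 0.3637 = -0.1374 ≈ -0.14
N(d₁) = N(-0.14) = 0.4443
Δ_call = exp(−qT)·N(d₁) = 0.9734·0.4443 = 0.4325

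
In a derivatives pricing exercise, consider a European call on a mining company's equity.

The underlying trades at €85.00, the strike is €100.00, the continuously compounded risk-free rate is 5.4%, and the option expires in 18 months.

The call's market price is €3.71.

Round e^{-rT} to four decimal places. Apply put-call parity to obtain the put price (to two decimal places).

exp(−rT) = exp(−0.054·1.5) = 0.9222
Put-call parity: C − P = S − K·e^(−rT) = 85 − 100·0.9222 = 85 − 92.2200 = -7.2200
P = C − (C − P) = 3.71 − (-7.2200) = 10.9300

€10.93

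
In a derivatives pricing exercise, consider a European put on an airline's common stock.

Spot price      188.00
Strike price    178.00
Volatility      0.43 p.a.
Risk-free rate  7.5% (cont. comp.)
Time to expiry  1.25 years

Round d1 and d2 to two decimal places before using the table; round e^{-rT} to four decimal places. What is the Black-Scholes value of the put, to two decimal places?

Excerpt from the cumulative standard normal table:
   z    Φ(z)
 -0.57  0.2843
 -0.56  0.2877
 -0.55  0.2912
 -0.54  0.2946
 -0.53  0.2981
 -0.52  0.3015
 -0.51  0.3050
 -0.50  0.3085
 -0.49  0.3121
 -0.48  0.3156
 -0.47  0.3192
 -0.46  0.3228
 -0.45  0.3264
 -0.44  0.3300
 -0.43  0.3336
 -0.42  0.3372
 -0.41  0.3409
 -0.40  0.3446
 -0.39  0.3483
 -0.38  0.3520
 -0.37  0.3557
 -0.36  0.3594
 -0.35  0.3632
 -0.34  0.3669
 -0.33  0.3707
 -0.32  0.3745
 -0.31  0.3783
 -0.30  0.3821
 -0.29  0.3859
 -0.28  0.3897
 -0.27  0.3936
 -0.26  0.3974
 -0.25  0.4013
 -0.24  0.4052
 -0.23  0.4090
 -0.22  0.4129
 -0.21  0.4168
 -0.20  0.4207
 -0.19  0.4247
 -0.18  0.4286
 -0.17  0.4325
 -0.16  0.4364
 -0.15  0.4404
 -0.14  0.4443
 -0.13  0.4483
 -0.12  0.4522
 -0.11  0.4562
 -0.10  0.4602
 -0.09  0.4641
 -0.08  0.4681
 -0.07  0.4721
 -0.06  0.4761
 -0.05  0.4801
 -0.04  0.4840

21.77

σ√T = 0.43·√1.25 = 0.4808
ln(S/K) + (r + σ²/2)T = ln(188/178) + (0.075 + 0.43²/2)·1.25 = 0.0547 + 0.2093 = 0.2640
d₁ = 0.2640 / 0.4808 = 0.5491 ⇒ 0.55
d₂ = d₁ − σ√T = 0.5491 − 0.4808 = 0.0683 ⇒ 0.07
exp(−rT) = exp(−0.075·1.25) = 0.9105
P = 178·0.9105·N(-0.07) − 188·N(-0.55) = 178·0.9105·0.4721 − 188·0.2912 = 76.5128 − 54.7456 = 21.7672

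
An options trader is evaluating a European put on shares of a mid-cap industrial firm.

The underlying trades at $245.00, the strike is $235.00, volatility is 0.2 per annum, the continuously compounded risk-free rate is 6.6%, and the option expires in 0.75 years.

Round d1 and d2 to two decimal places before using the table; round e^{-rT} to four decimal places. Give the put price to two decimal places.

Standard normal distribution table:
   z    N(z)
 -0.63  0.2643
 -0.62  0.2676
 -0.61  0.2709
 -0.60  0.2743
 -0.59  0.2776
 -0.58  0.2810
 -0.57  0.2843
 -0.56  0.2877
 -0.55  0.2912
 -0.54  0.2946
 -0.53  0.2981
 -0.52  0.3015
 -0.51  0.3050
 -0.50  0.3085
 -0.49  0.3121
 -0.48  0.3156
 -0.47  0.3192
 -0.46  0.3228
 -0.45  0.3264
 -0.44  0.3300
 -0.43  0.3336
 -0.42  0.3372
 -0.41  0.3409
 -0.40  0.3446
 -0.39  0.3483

σ√T = 0.2 × 0.8660 = 0.1732
ln(S/K) + (r + σ²/2)T = ln(245/235) + (0.066 + 0.2²/2)·0.75 = 0.0417 + 0.0645 = 0.1062
d₁ = 0.1062 / 0.1732 = 0.6130 → 0.61
d₂ = d₁ − σ√T = 0.6130 − 0.1732 = 0.4398 → 0.44
exp(−rT) = exp(−0.066·0.75) = 0.9517
N(−d₂) = N(-0.44) = 0.3300;  N(−d₁) = N(-0.61) = 0.2709
P = 235·0.9517·0.3300 − 245·0.2709 = 73.8043 − 66.3705 = 7.4338

$7.43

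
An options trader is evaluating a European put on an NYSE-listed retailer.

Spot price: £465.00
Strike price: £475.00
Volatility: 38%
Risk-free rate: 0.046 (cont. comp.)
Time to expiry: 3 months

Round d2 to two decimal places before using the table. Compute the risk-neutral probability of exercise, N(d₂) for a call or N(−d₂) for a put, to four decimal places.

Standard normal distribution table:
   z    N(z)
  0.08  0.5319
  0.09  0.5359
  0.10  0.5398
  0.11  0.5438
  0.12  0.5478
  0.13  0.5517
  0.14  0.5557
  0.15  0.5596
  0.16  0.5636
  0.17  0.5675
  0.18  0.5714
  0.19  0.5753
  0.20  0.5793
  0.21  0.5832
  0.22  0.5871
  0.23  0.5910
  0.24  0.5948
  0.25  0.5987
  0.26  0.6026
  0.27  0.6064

σ√T = 0.38 × 0.5000 = 0.1900
d₁ = [ln(465/475) + (0.046 + ½·0.38²)·0.25] / (σ√T) = (-0.0213 + 0.0295) / 0.1900 = 0.0435 ≈ 0.04
d₂ = 0.0435 − 0.1900 = -0.1465 ≈ -0.15
Risk-neutral Pr[S_T < K] = N(−d₂) = N(0.15) = 0.5596

0.5596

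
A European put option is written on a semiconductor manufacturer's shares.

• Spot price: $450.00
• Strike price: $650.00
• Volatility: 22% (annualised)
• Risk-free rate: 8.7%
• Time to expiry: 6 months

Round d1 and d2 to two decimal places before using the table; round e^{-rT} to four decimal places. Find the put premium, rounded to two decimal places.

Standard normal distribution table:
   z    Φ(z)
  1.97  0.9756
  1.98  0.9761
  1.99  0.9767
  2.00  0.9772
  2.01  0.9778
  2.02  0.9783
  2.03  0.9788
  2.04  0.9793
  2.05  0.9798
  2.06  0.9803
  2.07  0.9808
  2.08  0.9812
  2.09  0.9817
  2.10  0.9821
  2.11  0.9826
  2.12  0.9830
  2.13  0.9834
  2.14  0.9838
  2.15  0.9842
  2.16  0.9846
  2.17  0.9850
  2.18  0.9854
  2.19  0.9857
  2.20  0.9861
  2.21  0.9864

$172.72

σ√T = 0.22·√0.5 = 0.1556
d₁ = [ln(450/650) + (0.087 + 0.22²/2)·0.5] / 0.1556 = [-0.3677 + 0.0556] / 0.1556 = -2.0064 ≈ -2.01
d₂ = d₁ − σ√T = -2.0064 − 0.1556 = -2.1620 ≈ -2.16
exp(−rT) = exp(−0.087·0.5) = 0.9574
P = 650·0.9574·N(2.16) − 450·N(2.01) = 650·0.9574·0.9846 − 450·0.9778 = 612.7264 − 440.0100 = 172.7164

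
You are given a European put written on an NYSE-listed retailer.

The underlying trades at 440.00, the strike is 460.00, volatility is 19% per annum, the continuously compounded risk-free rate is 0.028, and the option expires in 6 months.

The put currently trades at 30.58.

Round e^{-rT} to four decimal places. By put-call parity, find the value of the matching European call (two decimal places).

16.97

e^(−rT) = e^(−0.028·0.5) = 0.9861
Put-call parity: C − P = S − K·e^(−rT) = 440 − 460·0.9861 = 440 − 453.6060 = -13.6060
C = P + (C − P) = 30.58 + (-13.6060) = 16.9740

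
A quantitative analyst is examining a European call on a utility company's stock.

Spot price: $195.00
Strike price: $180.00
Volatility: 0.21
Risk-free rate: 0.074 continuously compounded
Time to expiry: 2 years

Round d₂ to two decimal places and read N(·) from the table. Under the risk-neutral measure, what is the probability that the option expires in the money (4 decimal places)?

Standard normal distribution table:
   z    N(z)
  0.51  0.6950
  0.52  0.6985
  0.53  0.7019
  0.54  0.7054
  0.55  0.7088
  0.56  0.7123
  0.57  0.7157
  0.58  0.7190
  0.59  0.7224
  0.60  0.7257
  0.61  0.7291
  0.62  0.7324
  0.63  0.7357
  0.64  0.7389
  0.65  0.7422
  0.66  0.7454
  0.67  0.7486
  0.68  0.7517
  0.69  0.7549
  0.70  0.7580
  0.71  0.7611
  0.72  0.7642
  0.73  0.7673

σ√T = 0.21·√2 = 0.2970
ln(S/K) + (r + σ²/2)T = ln(195/180) + (0.074 + 0.21²/2)·2 = 0.0800 + 0.1921 = 0.2721
d₁ = 0.2721 / 0.2970 = 0.9164 → 0.92
d₂ = d₁ − σ√T = 0.9164 − 0.2970 = 0.6194 → 0.62
Risk-neutral Pr[S_T > K] = N(d₂) = N(0.62) = 0.7324

0.7324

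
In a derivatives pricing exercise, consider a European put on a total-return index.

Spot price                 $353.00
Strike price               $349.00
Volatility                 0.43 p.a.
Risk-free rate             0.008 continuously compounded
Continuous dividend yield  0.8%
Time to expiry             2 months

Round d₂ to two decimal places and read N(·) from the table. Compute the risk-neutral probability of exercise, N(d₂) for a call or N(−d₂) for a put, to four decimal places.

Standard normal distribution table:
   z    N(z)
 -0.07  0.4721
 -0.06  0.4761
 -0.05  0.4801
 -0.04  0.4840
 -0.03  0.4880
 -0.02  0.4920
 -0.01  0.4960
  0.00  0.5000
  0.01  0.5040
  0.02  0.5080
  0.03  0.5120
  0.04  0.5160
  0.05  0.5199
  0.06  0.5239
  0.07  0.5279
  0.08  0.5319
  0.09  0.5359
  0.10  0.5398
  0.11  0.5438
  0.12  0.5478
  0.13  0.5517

σ√T = 0.43·√0.1667 = 0.1755
ln(S/K) + (r − q + σ²/2)T = ln(353/349) + (0.008 − 0.008 + 0.43²/2)·0.1667 = 0.0114 + 0.0154 = 0.0268
d₁ = 0.0268 / 0.1755 = 0.1527 ≈ 0.15
d₂ = d₁ − σ√T = 0.1527 − 0.1755 = -0.0229 ≈ -0.02
Pr(exercise) under Q = N(−d₂) = N(0.02) = 0.5080

0.5080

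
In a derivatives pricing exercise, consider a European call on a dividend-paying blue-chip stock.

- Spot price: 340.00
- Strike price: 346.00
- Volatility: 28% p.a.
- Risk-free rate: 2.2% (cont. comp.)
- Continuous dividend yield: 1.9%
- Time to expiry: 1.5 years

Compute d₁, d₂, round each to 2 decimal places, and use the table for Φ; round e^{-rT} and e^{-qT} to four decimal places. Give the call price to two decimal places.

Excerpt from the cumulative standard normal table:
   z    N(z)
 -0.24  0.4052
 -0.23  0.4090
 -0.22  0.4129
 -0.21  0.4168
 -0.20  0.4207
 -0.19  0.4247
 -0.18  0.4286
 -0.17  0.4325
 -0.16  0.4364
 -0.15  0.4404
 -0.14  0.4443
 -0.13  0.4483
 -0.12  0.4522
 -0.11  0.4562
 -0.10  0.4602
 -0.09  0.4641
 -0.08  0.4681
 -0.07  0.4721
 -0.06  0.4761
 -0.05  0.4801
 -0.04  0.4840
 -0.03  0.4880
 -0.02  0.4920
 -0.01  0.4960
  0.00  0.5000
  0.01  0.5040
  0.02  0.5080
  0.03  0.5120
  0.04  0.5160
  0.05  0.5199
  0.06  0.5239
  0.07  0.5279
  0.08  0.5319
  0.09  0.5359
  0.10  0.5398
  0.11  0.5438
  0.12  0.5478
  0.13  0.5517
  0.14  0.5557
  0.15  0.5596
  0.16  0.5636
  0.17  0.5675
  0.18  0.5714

σ√T = 0.28 × 1.2247 = 0.3429
d₁ = [ln(340/346) + (0.022 − 0.019 + 0.28²/2)·1.5] / 0.3429 = [-0.0175 + 0.0633] / 0.3429 = 0.1336 ⇒ 0.13
d₂ = d₁ − σ√T = 0.1336 − 0.3429 = -0.2094 ⇒ -0.21
e^(−qT) = e^(−0.019·1.5) = 0.9719;  e^(−rT) = e^(−0.022·1.5) = 0.9675
N(d₁) = N(0.13) = 0.5517;  N(d₂) = N(-0.21) = 0.4168
C = 340·0.9719·0.5517 − 346·0.9675·0.4168 = 182.3071 − 139.5259 = 42.7812

42.78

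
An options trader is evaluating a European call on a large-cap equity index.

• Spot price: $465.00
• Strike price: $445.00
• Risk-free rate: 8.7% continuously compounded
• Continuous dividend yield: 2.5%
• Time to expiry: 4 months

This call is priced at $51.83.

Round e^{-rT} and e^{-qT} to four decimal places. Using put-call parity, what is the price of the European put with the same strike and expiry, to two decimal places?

$22.96

exp(−qT) = exp(−0.025·0.3333) = 0.9917;  exp(−rT) = exp(−0.087·0.3333) = 0.9714
Put-call parity: C − P = S·e^(−qT) − K·e^(−rT) = 465·0.9917 − 445·0.9714 = 461.1405 − 432.2730 = 28.8675
P = C − (C − P) = 51.83 − (28.8675) = 22.9625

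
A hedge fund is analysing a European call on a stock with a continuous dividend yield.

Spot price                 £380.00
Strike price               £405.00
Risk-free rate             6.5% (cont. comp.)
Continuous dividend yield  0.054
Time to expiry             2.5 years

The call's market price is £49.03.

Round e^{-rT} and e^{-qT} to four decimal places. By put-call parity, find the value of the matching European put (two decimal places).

£61.27

e^(−qT) = e^(−0.054·2.5) = 0.8737;  e^(−rT) = e^(−0.065·2.5) = 0.8500
Put-call parity: C − P = S·e^(−qT) − K·e^(−rT) = 380·0.8737 − 405·0.8500 = 332.0060 − 344.2500 = -12.2440
P = C − (C − P) = 49.03 − (-12.2440) = 61.2740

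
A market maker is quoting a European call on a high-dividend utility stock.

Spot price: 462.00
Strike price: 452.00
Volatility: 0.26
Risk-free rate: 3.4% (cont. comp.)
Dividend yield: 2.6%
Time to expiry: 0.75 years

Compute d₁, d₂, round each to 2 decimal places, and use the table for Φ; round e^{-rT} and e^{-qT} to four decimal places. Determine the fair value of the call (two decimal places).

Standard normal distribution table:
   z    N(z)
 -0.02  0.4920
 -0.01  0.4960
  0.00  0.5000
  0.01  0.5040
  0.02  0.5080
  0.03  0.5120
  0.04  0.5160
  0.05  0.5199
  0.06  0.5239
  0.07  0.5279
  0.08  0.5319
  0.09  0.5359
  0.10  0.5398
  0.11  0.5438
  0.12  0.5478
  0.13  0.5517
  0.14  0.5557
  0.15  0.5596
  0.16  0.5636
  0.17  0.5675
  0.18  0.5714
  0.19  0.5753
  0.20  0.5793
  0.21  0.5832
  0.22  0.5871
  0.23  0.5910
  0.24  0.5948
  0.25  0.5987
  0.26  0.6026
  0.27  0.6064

T = 0.75;  σ√T = 0.2252
d₁ = [ln(462/452) + (0.034 − 0.026 + 0.26²/2)·0.75] / 0.2252 = [0.0219 + 0.0314] / 0.2252 = 0.2364 ⇒ 0.24
d₂ = d₁ − σ√T = 0.2364 − 0.2252 = 0.0112 ⇒ 0.01
e^(−qT) = e^(−0.026·0.75) = 0.9807;  e^(−rT) = e^(−0.034·0.75) = 0.9748
N(d₁) = N(0.24) = 0.5948;  N(d₂) = N(0.01) = 0.5040
C = 462·0.9807·0.5948 − 452·0.9748·0.5040 = 269.4940 − 222.0672 = 47.4268

47.43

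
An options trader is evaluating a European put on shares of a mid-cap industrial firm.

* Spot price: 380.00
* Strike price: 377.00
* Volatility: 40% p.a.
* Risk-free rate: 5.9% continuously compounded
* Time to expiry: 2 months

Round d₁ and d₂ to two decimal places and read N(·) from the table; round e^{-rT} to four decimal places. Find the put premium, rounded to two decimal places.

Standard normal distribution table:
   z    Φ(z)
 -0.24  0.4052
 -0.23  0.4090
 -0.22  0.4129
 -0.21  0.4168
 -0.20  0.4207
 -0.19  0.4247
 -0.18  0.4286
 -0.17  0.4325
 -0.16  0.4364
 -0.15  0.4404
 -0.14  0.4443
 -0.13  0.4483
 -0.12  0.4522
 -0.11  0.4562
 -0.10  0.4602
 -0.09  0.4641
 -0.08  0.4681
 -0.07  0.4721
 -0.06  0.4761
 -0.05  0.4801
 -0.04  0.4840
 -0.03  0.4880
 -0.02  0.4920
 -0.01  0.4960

σ√T = 0.4 × 0.4082 = 0.1633
d₁ = [ln(380/377) + (0.059 + 0.4²/2)·0.1667] / 0.1633 = [0.0079 + 0.0232] / 0.1633 = 0.1904 → 0.19
d₂ = d₁ − σ√T = 0.1904 − 0.1633 = 0.0271 → 0.03
e^(−rT) = e^(−0.059·0.1667) = 0.9902
P = 377·0.9902·N(-0.03) − 380·N(-0.19) = 377·0.9902·0.4880 − 380·0.4247 = 182.1730 − 161.3860 = 20.7870

20.79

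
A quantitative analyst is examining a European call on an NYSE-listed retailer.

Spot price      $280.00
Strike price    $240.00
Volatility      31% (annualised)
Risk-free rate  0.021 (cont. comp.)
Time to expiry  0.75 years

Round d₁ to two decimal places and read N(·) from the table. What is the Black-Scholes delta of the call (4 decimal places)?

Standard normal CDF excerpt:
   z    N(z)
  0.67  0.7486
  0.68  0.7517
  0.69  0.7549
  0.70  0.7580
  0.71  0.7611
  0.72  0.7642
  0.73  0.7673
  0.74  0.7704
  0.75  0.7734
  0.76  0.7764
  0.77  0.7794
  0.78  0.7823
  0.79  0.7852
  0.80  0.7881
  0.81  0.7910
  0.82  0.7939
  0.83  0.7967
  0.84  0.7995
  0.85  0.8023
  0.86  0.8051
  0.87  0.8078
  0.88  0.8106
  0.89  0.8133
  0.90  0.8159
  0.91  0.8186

T = 0.75;  σ√T = 0.2685
d₁ = [ln(280/240) + (0.021 + ½·0.31²)·0.75] / (σ√T) = (0.1542 + 0.0518) / 0.2685 = 0.7671 ⇒ 0.77
N(d₁) = N(0.77) = 0.7794
Δ_call = N(d₁) = 0.7794

0.7794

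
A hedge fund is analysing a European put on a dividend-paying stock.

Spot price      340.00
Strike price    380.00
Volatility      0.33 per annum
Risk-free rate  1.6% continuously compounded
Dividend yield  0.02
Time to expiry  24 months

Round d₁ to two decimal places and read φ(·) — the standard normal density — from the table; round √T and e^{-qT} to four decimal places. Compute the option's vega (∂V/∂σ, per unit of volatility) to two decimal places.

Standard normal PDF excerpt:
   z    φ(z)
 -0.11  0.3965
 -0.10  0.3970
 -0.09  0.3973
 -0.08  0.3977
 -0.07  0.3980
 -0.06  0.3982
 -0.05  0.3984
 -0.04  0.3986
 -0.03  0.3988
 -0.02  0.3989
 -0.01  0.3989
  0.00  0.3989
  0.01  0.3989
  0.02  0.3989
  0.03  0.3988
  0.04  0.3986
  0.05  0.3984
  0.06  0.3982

184.28

σ√T = 0.33 × 1.4142 = 0.4667
d₁ = [ln(340/380) + (0.016 − 0.02 + 0.33²/2)·2] / 0.4667 = [-0.1112 + 0.1009] / 0.4667 = -0.0221 ⇒ -0.02
√T = √2 = 1.4142
φ(d₁) = φ(-0.02) = 0.3989
exp(−qT) = exp(−0.02·2) = 0.9608
vega = S·exp(−qT)·φ(d₁)·√T = 340·0.9608·0.3989·1.4142 = 184.2836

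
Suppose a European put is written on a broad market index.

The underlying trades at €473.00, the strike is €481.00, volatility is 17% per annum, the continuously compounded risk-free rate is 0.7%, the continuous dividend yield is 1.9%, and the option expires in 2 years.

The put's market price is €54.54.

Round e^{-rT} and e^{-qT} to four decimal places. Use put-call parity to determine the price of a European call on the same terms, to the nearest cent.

€35.58

exp(−qT) = exp(−0.019·2) = 0.9627;  exp(−rT) = exp(−0.007·2) = 0.9861
Put-call parity: C − P = S·e^(−qT) − K·e^(−rT) = 473·0.9627 − 481·0.9861 = 455.3571 − 474.3141 = -18.9570
C = P + (C − P) = 54.54 + (-18.9570) = 35.5830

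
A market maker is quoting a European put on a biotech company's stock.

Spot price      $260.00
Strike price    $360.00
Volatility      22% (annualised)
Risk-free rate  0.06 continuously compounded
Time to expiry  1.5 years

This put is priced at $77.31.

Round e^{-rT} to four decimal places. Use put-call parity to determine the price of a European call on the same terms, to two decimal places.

exp(−rT) = exp(−0.06·1.5) = 0.9139
Put-call parity: C − P = S − K·e^(−rT) = 260 − 360·0.9139 = 260 − 329.0040 = -69.0040
C = P + (C − P) = 77.31 + (-69.0040) = 8.3060

$8.31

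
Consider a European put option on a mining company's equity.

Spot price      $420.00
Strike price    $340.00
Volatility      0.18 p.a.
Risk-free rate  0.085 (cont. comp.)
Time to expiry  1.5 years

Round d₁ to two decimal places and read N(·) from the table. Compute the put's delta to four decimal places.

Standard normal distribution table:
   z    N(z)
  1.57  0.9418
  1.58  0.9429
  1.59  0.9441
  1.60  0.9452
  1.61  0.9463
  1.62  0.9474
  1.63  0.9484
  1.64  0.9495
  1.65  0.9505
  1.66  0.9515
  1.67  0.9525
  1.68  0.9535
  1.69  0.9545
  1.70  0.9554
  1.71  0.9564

σ√T = 0.18 × 1.2247 = 0.2205
d₁ = [ln(420/340) + (0.085 + ½·0.18²)·1.5] / (σ√T) = (0.2113 + 0.1518) / 0.2205 = 1.6471 → 1.65
N(d₁) = N(1.65) = 0.9505
Δ_put = N(d₁) − 1 = 0.9505 − 1 = -0.0495

-0.0495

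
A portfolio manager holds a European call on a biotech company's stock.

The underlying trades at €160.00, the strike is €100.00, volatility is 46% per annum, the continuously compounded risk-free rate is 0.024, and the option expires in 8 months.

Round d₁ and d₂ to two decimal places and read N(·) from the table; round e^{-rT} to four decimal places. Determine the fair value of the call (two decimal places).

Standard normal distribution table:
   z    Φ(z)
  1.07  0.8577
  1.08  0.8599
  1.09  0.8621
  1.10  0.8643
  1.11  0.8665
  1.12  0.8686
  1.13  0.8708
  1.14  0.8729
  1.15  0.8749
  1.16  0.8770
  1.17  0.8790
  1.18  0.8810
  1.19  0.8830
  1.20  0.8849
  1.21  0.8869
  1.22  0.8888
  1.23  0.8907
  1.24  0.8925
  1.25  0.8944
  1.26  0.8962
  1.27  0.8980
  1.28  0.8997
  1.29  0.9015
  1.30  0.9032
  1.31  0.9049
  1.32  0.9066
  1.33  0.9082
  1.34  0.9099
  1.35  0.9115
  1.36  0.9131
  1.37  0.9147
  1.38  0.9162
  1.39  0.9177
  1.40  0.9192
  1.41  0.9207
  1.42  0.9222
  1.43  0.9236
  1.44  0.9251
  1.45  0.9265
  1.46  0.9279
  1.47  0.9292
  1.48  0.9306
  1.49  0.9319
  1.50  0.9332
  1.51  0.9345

€63.62

σ√T = 0.46·√0.6667 = 0.3756
d₁ = [ln(160/100) + (0.024 + ½·0.46²)·0.6667] / (σ√T) = (0.4700 + 0.0865) / 0.3756 = 1.4818 ≈ 1.48
d₂ = 1.4818 − 0.3756 = 1.1062 ≈ 1.11
exp(−rT) = exp(−0.024·0.6667) = 0.9841
N(d₁) = N(1.48) = 0.9306;  N(d₂) = N(1.11) = 0.8665
C = 160·0.9306 − 100·0.9841·0.8665 = 148.8960 − 85.2723 = 63.6237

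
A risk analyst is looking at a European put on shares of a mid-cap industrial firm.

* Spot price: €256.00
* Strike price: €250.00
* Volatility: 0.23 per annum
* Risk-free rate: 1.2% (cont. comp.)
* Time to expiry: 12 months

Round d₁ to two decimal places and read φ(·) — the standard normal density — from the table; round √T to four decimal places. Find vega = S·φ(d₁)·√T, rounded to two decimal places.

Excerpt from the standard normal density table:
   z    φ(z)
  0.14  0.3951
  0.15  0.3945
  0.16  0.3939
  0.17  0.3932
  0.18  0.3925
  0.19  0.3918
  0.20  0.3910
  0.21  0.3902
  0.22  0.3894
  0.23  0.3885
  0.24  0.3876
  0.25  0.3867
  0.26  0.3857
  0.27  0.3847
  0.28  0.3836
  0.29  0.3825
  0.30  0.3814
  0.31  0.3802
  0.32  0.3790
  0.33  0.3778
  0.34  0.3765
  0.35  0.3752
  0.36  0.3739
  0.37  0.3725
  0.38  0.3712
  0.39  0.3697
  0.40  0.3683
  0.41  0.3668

98.48

σ√T = 0.23 × 1.0000 = 0.2300
d₁ = [ln(256/250) + (0.012 + 0.23²/2)·1] / 0.2300 = [0.0237 + 0.0384] / 0.2300 = 0.2703 ⇒ 0.27
√T = √1 = 1.0000
φ(d₁) = φ(0.27) = 0.3847
vega = S·φ(d₁)·√T = 256·0.3847·1.0000 = 98.4832
(The call has the same vega.)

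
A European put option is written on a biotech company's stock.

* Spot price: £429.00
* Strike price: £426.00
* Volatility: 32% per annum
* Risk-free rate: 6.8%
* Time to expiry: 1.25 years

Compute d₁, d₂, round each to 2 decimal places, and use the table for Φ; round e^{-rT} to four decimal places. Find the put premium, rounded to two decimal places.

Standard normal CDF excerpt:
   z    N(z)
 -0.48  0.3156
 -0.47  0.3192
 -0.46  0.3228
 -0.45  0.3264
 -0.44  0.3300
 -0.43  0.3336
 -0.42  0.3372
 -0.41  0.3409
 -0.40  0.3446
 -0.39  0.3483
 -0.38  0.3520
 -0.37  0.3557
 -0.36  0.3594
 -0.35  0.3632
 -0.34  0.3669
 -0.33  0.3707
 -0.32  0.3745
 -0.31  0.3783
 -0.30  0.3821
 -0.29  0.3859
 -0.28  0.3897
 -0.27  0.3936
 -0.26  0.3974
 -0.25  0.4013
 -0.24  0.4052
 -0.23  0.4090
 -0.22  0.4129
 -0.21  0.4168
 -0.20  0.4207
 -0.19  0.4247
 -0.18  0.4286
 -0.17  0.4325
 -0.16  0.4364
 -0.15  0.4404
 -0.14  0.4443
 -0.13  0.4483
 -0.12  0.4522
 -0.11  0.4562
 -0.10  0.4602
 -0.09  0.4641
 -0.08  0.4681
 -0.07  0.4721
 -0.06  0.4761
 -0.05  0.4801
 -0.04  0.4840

σ√T = 0.32 × 1.1180 = 0.3578
d₁ = [ln(429/426) + (0.068 + 0.32²/2)·1.25] / 0.3578 = [0.0070 + 0.1490] / 0.3578 = 0.4361 ⇒ 0.44
d₂ = d₁ − σ√T = 0.4361 − 0.3578 = 0.0783 ⇒ 0.08
exp(−rT) = exp(−0.068·1.25) = 0.9185
N(−d₂) = N(-0.08) = 0.4681;  N(−d₁) = N(-0.44) = 0.3300
P = 426·0.9185·0.4681 − 429·0.3300 = 183.1586 − 141.5700 = 41.5886

£41.59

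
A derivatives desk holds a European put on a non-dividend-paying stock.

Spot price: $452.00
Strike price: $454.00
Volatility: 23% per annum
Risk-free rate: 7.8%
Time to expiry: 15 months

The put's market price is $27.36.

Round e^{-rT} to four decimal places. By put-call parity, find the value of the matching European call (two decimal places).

e^(−rT) = e^(−0.078·1.25) = 0.9071
Put-call parity: C − P = S − K·e^(−rT) = 452 − 454·0.9071 = 452 − 411.8234 = 40.1766
C = P + (C − P) = 27.36 + (40.1766) = 67.5366

$67.54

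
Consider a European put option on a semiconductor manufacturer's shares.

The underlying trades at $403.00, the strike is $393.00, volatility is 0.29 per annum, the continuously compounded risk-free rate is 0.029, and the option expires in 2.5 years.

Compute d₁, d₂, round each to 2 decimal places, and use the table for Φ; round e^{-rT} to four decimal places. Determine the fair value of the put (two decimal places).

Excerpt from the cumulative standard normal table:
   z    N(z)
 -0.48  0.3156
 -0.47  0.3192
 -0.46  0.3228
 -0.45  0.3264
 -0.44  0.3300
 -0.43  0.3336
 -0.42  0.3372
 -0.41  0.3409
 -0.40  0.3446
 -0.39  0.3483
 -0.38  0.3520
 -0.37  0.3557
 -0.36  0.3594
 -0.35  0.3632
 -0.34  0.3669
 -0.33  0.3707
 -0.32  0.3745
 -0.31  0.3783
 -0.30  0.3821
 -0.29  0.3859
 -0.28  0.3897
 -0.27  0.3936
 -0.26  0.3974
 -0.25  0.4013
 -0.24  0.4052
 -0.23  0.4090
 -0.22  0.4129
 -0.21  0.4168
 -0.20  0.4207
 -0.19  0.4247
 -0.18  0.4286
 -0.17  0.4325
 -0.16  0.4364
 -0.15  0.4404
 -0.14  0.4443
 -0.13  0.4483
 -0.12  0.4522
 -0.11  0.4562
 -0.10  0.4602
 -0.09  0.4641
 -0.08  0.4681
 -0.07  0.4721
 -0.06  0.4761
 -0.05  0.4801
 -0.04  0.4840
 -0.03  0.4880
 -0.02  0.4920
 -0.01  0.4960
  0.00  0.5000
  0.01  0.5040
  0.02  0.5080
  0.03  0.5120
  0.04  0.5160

σ√T = 0.29 × 1.5811 = 0.4585
d₁ = [ln(403/393) + (0.029 + 0.29²/2)·2.5] / 0.4585 = [0.0251 + 0.1776] / 0.4585 = 0.4422 ⇒ 0.44
d₂ = d₁ − σ√T = 0.4422 − 0.4585 = -0.0164 ⇒ -0.02
exp(−rT) = exp(−0.029·2.5) = 0.9301
N(−d₂) = N(0.02) = 0.5080;  N(−d₁) = N(-0.44) = 0.3300
P = 393·0.9301·0.5080 − 403·0.3300 = 185.6889 − 132.9900 = 52.6989

$52.70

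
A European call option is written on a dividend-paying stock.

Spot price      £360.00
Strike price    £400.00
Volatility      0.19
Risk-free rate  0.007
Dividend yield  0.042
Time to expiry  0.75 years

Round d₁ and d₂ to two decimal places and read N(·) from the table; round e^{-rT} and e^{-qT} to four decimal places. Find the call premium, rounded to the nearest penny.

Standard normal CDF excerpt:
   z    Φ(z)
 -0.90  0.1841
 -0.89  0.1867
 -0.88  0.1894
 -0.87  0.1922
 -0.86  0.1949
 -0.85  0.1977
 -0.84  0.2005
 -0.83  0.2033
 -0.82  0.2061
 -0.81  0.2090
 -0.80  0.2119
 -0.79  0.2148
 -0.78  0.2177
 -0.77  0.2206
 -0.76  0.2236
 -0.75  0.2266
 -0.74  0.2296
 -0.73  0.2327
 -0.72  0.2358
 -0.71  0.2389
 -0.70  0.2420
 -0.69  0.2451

σ√T = 0.19 × 0.8660 = 0.1645
d₁ = [ln(360/400) + (0.007 − 0.042 + 0.19²/2)·0.75] / 0.1645 = [-0.1054 − 0.0127] / 0.1645 = -0.7176 which rounds to -0.72
d₂ = d₁ − σ√T = -0.7176 − 0.1645 = -0.8821 which rounds to -0.88
e^(−qT) = e^(−0.042·0.75) = 0.9690;  e^(−rT) = e^(−0.007·0.75) = 0.9948
N(d₁) = N(-0.72) = 0.2358;  N(d₂) = N(-0.88) = 0.1894
C = 360·0.9690·0.2358 − 400·0.9948·0.1894 = 82.2565 − 75.3660 = 6.8904

£6.89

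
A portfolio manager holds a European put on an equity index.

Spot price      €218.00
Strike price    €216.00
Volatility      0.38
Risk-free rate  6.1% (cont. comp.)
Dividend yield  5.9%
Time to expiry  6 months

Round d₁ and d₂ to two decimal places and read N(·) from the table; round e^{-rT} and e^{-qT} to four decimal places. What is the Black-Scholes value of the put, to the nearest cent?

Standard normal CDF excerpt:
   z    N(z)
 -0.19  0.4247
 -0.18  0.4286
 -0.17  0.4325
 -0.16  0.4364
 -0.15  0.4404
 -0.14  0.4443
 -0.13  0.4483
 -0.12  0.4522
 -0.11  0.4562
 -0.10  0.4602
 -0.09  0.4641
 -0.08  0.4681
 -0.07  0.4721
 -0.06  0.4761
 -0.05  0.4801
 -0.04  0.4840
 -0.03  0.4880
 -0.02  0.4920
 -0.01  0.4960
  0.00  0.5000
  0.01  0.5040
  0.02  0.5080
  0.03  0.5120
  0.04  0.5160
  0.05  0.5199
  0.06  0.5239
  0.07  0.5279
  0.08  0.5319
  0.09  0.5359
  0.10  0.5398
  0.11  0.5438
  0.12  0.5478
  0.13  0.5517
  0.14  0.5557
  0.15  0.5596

€21.56

T = 0.5;  σ√T = 0.2687
d₁ = [ln(218/216) + (0.061 − 0.059 + 0.38²/2)·0.5] / 0.2687 = [0.0092 + 0.0371] / 0.2687 = 0.1724 which rounds to 0.17
d₂ = d₁ − σ√T = 0.1724 − 0.2687 = -0.0963 which rounds to -0.10
exp(−qT) = exp(−0.059·0.5) = 0.9709;  exp(−rT) = exp(−0.061·0.5) = 0.9700
P = 216·0.9700·N(0.10) − 218·0.9709·N(-0.17) = 216·0.9700·0.5398 − 218·0.9709·0.4325 = 113.0989 − 91.5413 = 21.5576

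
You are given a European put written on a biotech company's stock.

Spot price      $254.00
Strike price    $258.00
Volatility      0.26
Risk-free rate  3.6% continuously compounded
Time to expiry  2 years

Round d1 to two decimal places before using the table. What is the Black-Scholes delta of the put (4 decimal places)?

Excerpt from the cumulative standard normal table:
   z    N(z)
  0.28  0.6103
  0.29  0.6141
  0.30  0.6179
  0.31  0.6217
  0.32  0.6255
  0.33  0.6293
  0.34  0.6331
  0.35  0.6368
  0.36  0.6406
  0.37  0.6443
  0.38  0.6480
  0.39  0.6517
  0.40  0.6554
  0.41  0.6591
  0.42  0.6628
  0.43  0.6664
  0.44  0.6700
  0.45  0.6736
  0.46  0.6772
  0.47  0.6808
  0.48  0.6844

-0.3669

σ√T = 0.26 × 1.4142 = 0.3677
d₁ = [ln(254/258) + (0.036 + 0.26²/2)·2] / 0.3677 = [-0.0156 + 0.1396] / 0.3677 = 0.3372 ⇒ 0.34
N(d₁) = N(0.34) = 0.6331
Δ_put = N(d₁) − 1 = 0.6331 − 1 = -0.3669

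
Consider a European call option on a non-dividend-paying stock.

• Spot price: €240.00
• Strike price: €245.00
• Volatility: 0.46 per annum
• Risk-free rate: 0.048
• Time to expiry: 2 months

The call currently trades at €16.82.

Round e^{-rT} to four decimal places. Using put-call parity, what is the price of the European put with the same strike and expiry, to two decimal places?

€19.86

e^(−rT) = e^(−0.048·0.1667) = 0.9920
Put-call parity: C − P = S − K·e^(−rT) = 240 − 245·0.9920 = 240 − 243.0400 = -3.0400
P = C − (C − P) = 16.82 − (-3.0400) = 19.8600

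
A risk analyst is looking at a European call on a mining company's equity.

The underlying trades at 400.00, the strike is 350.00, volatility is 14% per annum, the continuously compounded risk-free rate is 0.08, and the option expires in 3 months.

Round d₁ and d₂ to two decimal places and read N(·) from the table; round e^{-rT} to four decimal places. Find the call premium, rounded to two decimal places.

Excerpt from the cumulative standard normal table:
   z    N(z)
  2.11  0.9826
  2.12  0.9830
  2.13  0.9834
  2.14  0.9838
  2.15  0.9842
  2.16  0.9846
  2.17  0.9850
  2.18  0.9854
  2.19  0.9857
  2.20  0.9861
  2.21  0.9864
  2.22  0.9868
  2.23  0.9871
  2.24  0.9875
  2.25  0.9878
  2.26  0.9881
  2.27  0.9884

σ√T = 0.14 × 0.5000 = 0.0700
d₁ = [ln(400/350) + (0.08 + 0.14²/2)·0.25] / 0.0700 = [0.1335 + 0.0225] / 0.0700 = 2.2283 which rounds to 2.23
d₂ = d₁ − σ√T = 2.2283 − 0.0700 = 2.1583 which rounds to 2.16
exp(−rT) = exp(−0.08·0.25) = 0.9802
N(d₁) = N(2.23) = 0.9871;  N(d₂) = N(2.16) = 0.9846
C = 400·0.9871 − 350·0.9802·0.9846 = 394.8400 − 337.7867 = 57.0533

57.05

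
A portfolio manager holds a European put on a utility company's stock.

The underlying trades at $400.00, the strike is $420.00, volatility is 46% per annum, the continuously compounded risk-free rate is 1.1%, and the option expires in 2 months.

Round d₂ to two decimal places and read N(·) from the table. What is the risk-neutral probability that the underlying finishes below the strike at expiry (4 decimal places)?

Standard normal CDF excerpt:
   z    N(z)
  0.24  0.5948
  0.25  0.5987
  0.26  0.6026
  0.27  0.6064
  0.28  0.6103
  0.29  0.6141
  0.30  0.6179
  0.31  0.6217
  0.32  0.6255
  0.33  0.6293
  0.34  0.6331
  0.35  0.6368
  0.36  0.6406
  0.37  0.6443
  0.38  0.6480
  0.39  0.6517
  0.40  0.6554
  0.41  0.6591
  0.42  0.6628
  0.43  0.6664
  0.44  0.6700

σ√T = 0.46 × 0.4082 = 0.1878
d₁ = [ln(400/420) + (0.011 + ½·0.46²)·0.1667] / (σ√T) = (-0.0488 + 0.0195) / 0.1878 = -0.1561 ⇒ -0.16
d₂ = -0.1561 − 0.1878 = -0.3439 ⇒ -0.34
Pr(exercise) under Q = N(−d₂) = N(0.34) = 0.6331

0.6331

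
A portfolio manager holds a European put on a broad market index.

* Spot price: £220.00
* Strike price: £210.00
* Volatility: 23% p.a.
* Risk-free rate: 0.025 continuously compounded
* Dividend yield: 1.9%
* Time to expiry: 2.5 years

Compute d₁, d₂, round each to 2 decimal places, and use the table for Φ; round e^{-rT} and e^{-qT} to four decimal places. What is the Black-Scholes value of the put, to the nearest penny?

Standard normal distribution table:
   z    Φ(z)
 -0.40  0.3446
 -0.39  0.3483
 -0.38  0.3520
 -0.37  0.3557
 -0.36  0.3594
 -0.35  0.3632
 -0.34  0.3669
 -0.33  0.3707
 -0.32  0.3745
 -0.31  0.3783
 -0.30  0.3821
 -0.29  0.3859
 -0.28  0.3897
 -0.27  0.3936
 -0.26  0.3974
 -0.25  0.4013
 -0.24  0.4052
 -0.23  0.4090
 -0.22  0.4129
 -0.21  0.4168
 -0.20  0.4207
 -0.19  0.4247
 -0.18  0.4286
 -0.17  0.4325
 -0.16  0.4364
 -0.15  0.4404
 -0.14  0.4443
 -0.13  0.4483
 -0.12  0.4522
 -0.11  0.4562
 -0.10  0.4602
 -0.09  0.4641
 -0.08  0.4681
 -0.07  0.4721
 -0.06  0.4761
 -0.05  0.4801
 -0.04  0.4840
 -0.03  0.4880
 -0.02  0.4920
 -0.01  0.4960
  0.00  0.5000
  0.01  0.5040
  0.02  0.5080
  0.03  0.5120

σ√T = 0.23·√2.5 = 0.3637
d₁ = [ln(220/210) + (0.025 − 0.019 + 0.23²/2)·2.5] / 0.3637 = [0.0465 + 0.0811] / 0.3637 = 0.3510 which rounds to 0.35
d₂ = d₁ − σ√T = 0.3510 − 0.3637 = -0.0127 which rounds to -0.01
exp(−qT) = exp(−0.019·2.5) = 0.9536;  exp(−rT) = exp(−0.025·2.5) = 0.9394
N(−d₂) = N(0.01) = 0.5040;  N(−d₁) = N(-0.35) = 0.3632
P = 210·0.9394·0.5040 − 220·0.9536·0.3632 = 99.4261 − 76.1965 = 23.2296

£23.23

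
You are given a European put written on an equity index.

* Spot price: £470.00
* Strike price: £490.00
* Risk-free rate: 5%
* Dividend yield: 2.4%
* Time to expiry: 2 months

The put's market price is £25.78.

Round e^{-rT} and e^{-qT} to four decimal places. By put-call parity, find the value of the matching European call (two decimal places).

exp(−qT) = exp(−0.024·0.1667) = 0.9960;  exp(−rT) = exp(−0.05·0.1667) = 0.9917
Put-call parity: C − P = S·e^(−qT) − K·e^(−rT) = 470·0.9960 − 490·0.9917 = 468.1200 − 485.9330 = -17.8130
C = P + (C − P) = 25.78 + (-17.8130) = 7.9670

£7.97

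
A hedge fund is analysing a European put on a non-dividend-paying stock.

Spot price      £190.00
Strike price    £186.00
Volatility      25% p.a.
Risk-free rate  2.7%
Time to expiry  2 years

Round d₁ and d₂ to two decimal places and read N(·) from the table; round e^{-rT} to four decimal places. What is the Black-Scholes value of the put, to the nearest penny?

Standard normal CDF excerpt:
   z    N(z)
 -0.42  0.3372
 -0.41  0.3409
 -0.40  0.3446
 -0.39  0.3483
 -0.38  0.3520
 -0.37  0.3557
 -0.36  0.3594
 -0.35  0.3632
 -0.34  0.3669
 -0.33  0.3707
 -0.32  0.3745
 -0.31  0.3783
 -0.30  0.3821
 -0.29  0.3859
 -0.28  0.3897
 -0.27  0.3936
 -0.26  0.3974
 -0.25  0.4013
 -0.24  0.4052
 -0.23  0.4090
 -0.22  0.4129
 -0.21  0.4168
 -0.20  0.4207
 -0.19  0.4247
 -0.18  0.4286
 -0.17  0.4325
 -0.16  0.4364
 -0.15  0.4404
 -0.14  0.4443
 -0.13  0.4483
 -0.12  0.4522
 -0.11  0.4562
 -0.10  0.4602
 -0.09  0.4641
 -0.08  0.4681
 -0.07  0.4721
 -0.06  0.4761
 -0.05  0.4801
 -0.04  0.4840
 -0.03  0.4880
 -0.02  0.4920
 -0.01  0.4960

£19.11

σ√T = 0.25·√2 = 0.3536
ln(S/K) + (r + σ²/2)T = ln(190/186) + (0.027 + 0.25²/2)·2 = 0.0213 + 0.1165 = 0.1378
d₁ = 0.1378 / 0.3536 = 0.3897 which rounds to 0.39
d₂ = d₁ − σ√T = 0.3897 − 0.3536 = 0.0361 which rounds to 0.04
e^(−rT) = e^(−0.027·2) = 0.9474
N(−d₂) = N(-0.04) = 0.4840;  N(−d₁) = N(-0.39) = 0.3483
P = 186·0.9474·0.4840 − 190·0.3483 = 85.2887 − 66.1770 = 19.1117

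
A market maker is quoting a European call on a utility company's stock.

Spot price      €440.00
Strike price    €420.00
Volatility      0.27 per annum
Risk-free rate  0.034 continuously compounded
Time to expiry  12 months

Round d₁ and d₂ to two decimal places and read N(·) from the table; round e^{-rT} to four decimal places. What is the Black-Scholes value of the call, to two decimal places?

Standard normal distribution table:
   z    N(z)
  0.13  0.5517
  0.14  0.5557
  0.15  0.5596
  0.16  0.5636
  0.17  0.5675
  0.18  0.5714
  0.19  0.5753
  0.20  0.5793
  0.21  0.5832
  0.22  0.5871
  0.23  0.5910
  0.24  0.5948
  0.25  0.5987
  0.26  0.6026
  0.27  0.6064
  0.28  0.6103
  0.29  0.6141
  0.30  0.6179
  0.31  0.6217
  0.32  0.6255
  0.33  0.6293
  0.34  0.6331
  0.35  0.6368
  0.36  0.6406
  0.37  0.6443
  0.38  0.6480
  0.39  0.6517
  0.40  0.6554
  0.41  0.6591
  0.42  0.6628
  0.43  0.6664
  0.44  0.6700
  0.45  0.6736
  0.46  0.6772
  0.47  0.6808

T = 1;  σ√T = 0.2700
d₁ = [ln(440/420) + (0.034 + ½·0.27²)·1] / (σ√T) = (0.0465 + 0.0705) / 0.2700 = 0.4332 ≈ 0.43
d₂ = 0.4332 − 0.2700 = 0.1632 ≈ 0.16
exp(−rT) = exp(−0.034·1) = 0.9666
N(d₁) = N(0.43) = 0.6664;  N(d₂) = N(0.16) = 0.5636
C = 440·0.6664 − 420·0.9666·0.5636 = 293.2160 − 228.8058 = 64.4102

€64.41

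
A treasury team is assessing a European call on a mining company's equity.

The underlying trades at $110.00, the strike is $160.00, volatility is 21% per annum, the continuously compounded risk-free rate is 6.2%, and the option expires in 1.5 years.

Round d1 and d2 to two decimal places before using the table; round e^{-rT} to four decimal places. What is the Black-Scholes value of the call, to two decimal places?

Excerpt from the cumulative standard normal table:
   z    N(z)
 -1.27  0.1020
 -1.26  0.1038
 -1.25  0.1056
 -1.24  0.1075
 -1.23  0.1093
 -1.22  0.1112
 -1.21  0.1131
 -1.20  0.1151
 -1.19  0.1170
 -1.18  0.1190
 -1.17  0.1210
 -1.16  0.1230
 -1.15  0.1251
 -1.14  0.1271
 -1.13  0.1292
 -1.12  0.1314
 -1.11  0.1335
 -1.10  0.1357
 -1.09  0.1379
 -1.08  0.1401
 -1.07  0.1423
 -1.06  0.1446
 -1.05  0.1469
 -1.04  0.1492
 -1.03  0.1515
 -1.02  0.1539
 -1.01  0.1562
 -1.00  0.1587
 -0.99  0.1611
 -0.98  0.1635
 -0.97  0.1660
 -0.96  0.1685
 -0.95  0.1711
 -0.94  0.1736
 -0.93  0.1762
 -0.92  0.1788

T = 1.5;  σ√T = 0.2572
d₁ = [ln(110/160) + (0.062 + 0.21²/2)·1.5] / 0.2572 = [-0.3747 + 0.1261] / 0.2572 = -0.9666 → -0.97
d₂ = d₁ − σ√T = -0.9666 − 0.2572 = -1.2238 → -1.22
exp(−rT) = exp(−0.062·1.5) = 0.9112
N(d₁) = N(-0.97) = 0.1660;  N(d₂) = N(-1.22) = 0.1112
C = 110·0.1660 − 160·0.9112·0.1112 = 18.2600 − 16.2121 = 2.0479

$2.05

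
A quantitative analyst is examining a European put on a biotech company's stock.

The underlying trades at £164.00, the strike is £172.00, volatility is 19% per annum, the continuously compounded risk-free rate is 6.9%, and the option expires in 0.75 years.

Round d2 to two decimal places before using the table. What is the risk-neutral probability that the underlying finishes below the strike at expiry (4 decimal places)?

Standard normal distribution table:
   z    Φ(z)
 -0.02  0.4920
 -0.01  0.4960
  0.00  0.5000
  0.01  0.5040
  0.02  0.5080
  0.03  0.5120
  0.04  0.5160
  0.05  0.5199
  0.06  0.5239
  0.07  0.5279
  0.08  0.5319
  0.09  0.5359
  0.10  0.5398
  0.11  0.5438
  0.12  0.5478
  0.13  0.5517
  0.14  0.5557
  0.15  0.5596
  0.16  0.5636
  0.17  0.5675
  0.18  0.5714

σ√T = 0.19·√0.75 = 0.1645
d₁ = [ln(164/172) + (0.069 + ½·0.19²)·0.75] / (σ√T) = (-0.0476 + 0.0653) / 0.1645 = 0.1073 ≈ 0.11
d₂ = 0.1073 − 0.1645 = -0.0572 ≈ -0.06
Pr(exercise) under Q = N(−d₂) = N(0.06) = 0.5239

0.5239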